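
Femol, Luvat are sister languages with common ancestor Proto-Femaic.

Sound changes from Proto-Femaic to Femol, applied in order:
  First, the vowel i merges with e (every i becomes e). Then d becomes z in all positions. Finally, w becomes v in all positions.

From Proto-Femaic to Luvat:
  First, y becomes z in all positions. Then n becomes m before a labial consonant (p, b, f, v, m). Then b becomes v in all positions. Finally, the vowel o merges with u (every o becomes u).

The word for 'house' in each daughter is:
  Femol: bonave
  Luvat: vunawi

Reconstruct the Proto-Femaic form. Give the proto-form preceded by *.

*bonawi

Position 5: Femol has v, Luvat has w. Luvat preserves w here (none of its changes turn any other segment into w), so the proto-segment is *w.
Position 2: Femol has o, Luvat has u. Femol preserves o here (none of its changes turn any other segment into o), so the proto-segment is *o.
Continuing position by position gives *bonawi; check it forward:
Femol: *bonawi > bonawe > bonave  (by vowel merger, unconditioned shift)
Luvat: *bonawi
  bonawi (rule 1 does not apply)
  bonawi (rule 2 does not apply)
  bonawi → vonawi   [unconditioned shift]
  vonawi → vunawi   [vowel merger]
  giving Luvat vunawi.
*bonawi is the unique common source.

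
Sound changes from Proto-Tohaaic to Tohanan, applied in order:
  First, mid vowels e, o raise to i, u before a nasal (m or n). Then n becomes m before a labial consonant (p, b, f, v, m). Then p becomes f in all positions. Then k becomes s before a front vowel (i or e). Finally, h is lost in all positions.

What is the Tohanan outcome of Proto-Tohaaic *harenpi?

Tohanan: *harenpi > harinpi > harimpi > harimfi > arimfi  (by pre-nasal raising, nasal place assimilation, unconditioned shift, h-loss)

arimfi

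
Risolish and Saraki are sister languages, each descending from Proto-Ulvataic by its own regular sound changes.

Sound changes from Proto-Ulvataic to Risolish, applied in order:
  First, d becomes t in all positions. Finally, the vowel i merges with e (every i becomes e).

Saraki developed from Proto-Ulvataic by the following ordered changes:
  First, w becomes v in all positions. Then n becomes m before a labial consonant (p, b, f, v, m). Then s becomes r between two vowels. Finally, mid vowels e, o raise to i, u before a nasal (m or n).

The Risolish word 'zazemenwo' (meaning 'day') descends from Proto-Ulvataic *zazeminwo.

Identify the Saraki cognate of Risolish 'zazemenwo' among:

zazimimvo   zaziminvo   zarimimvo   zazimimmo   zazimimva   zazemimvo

Saraki: *zazeminwo
  zazeminwo → zazeminvo   [unconditioned shift]
  zazeminvo → zazemimvo   [nasal place assimilation]
  zazemimvo (rule 3 does not apply)
  zazemimvo → zazimimvo   [pre-nasal raising]
  giving Saraki zazimimvo.
Among the options, 'zazimimvo' alone shows every Saraki change applied in order.

zazimimvo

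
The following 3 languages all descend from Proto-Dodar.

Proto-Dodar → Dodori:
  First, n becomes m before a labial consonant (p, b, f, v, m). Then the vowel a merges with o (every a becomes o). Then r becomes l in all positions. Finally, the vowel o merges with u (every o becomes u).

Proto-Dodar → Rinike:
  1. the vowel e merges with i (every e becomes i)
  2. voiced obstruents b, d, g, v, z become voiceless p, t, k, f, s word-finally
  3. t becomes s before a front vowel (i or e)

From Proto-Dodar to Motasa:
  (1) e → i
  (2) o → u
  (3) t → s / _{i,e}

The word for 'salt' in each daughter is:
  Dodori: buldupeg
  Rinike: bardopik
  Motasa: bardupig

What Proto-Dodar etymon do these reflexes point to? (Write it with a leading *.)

Position 2: Dodori has u, Rinike has a, Motasa has a. Rinike preserves a here (none of its changes turn any other segment into a), so the proto-segment is *a.
Position 3: Dodori has l, Rinike has r, Motasa has r. Rinike preserves r here (none of its changes turn any other segment into r), so the proto-segment is *r.
Position 5: Dodori has u, Rinike has o, Motasa has u. Rinike preserves o here (none of its changes turn any other segment into o), so the proto-segment is *o.
Continuing position by position gives *bardopeg; check it forward:
Dodori: start from *bardopeg.
  rule 1: no change — bardopeg
  rule 2 (vowel merger): bardopeg → bordopeg
  rule 3 (unconditioned shift): bordopeg → boldopeg
  rule 4 (vowel merger): boldopeg → buldupeg
  ⇒ Dodori buldupeg
Rinike: *bardopeg > bardopig > bardopik  (by vowel merger, final devoicing)
Motasa: *bardopeg > bardopig > bardupig  (by vowel merger, vowel merger)
No other proto-form is consistent with every reflex, so the reconstruction is *bardopeg.

*bardopeg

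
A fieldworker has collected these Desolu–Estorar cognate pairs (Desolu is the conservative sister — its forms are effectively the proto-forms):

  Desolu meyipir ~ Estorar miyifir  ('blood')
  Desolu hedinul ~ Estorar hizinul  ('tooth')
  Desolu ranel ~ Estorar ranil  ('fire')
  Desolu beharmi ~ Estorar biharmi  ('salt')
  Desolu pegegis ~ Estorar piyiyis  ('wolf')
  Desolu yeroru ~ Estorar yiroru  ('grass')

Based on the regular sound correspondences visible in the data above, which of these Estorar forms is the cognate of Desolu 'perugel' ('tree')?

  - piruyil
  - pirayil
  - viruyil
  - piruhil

yeroru ~ yiroru — Desolu e corresponds to Estorar i after a consonant, before r.
pegegis ~ piyiyis — Desolu g corresponds to Estorar y between vowels (before a front vowel).
meyipir ~ miyifir, hedinul ~ hizinul — Desolu e corresponds to Estorar i after a consonant, before a consonant other than r, m, n, p, b, f, v.
Applying these to Desolu 'perugel':
  perugel → pirugel   (e→i after a consonant, before r)
  pirugel → piruyel   (g→y between vowels (before a front vowel))
  piruyel → piruyil   (e→i after a consonant, before a consonant other than r, m, n, p, b, f, v)
So the Estorar cognate is 'piruyil'.

piruyil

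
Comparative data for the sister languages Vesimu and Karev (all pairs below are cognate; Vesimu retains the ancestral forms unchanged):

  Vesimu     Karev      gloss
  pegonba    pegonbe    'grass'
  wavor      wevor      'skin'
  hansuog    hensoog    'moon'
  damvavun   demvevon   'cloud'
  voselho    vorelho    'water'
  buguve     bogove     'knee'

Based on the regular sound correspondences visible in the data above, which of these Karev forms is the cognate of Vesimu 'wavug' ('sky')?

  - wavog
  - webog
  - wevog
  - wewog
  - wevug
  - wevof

wavor ~ wevor, damvavun ~ demvevon — Vesimu a corresponds to Karev e after a consonant, before a labial obstruent.
buguve ~ bogove — Vesimu u corresponds to Karev o after a consonant, before a consonant other than r, m, n, p, b, f, v.
Applying these to Vesimu 'wavug':
  wavug → wevug   (a→e after a consonant, before a labial obstruent)
  wevug → wevog   (u→o after a consonant, before a consonant other than r, m, n, p, b, f, v)
So the Karev cognate is 'wevog'.

wevog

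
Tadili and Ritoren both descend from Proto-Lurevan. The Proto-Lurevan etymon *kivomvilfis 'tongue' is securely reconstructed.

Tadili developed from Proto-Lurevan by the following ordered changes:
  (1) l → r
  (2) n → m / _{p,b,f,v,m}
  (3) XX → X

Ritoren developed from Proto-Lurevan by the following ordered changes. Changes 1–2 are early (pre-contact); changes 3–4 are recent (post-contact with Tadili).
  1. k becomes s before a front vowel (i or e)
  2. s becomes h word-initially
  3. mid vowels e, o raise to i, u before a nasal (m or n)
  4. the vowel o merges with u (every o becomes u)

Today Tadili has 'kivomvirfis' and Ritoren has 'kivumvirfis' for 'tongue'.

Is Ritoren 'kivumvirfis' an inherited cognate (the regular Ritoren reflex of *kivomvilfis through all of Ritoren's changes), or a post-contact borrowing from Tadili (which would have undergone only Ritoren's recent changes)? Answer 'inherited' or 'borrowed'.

If inherited, *kivomvilfis would pass through all of Ritoren's changes:
Ritoren: *kivomvilfis > sivomvilfis > hivomvilfis > hivumvilfis  (by palatalisation, debuccalisation, pre-nasal raising)
If borrowed from Tadili 'kivomvirfis' after the early changes, it would undergo only the recent ones:
  rule 3 (pre-nasal raising): kivomvirfis → kivumvirfis
  rule 4 (vowel merger): no change (kivumvirfis)
  ⇒ as a loan: kivumvirfis
Ritoren 'kivumvirfis' matches the loan outcome 'kivumvirfis', not the inherited 'hivumvilfis' — it skipped the early Ritoren changes, so it was borrowed from Tadili.

borrowed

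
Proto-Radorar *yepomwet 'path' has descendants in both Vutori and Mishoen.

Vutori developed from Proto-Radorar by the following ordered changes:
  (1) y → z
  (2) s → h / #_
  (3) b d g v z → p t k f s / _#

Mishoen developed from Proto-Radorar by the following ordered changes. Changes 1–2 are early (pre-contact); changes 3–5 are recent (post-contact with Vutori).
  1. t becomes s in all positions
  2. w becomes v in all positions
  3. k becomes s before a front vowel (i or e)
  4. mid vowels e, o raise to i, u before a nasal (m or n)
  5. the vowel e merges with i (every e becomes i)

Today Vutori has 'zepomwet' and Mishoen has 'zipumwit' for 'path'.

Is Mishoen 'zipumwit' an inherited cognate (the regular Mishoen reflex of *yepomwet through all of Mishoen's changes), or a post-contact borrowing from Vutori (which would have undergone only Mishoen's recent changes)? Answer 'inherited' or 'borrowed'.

borrowed

If inherited, *yepomwet would pass through all of Mishoen's changes:
Mishoen: start from *yepomwet.
  rule 1 (unconditioned shift): yepomwet → yepomwes
  rule 2 (unconditioned shift): yepomwes → yepomves
  rule 3: no change — yepomves
  rule 4 (pre-nasal raising): yepomves → yepumves
  rule 5 (vowel merger): yepumves → yipumvis
  ⇒ Mishoen yipumvis
If borrowed from Vutori 'zepomwet' after the early changes, it would undergo only the recent ones:
  rule 3 (palatalisation): no change (zepomwet)
  rule 4 (pre-nasal raising): zepomwet → zepumwet
  rule 5 (vowel merger): zepumwet → zipumwit
  ⇒ as a loan: zipumwit
Mishoen 'zipumwit' matches the loan outcome 'zipumwit', not the inherited 'yipumvis' — it skipped the early Mishoen changes, so it was borrowed from Vutori.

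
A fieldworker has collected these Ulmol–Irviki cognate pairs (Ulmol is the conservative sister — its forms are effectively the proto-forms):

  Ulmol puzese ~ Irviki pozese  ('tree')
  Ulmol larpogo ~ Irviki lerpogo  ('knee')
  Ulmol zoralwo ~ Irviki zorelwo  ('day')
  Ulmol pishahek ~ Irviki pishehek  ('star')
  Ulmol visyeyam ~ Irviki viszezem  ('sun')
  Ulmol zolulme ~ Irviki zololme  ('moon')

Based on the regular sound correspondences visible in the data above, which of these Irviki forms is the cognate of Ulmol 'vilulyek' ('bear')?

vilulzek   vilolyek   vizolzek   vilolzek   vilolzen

vilolzek

puzese ~ pozese, zolulme ~ zololme — Ulmol u corresponds to Irviki o after a consonant, before a consonant other than r, m, n, p, b, f, v.
visyeyam ~ viszezem — Ulmol y corresponds to Irviki z after a consonant, before a front vowel.
Applying these to Ulmol 'vilulyek':
  vilulyek → vilolyek   (u→o after a consonant, before a consonant other than r, m, n, p, b, f, v)
  vilolyek → vilolzek   (y→z after a consonant, before a front vowel)
So the Irviki cognate is 'vilolzek'.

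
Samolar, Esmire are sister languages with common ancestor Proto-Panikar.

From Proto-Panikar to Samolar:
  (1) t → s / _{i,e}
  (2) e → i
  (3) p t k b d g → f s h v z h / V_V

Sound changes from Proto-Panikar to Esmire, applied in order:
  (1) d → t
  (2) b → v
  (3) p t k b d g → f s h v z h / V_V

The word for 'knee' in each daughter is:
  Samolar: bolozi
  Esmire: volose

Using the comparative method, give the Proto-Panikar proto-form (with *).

Position 5: Samolar has z, Esmire has s. Taking the neighbouring segments as reconstructed: Samolar z could go back to *d or *z; Esmire s could go back to *t or *d or *s — the one source consistent with every daughter is *d.
Position 1: Samolar has b, Esmire has v. Samolar preserves b here (none of its changes turn any other segment into b), so the proto-segment is *b.
Position 6: Samolar has i, Esmire has e. Esmire preserves e here (none of its changes turn any other segment into e), so the proto-segment is *e.
The remaining positions agree across the daughters. Check the candidate against every language:
Samolar: start from *bolode.
  rule 1: no change — bolode
  rule 2 (vowel merger): bolode → bolodi
  rule 3 (intervocalic lenition): bolodi → bolozi
  ⇒ Samolar bolozi
Esmire: *bolode > bolote > volote > volose  (by unconditioned shift, unconditioned shift, intervocalic lenition)
No other proto-form is consistent with every reflex, so the reconstruction is *bolode.

*bolode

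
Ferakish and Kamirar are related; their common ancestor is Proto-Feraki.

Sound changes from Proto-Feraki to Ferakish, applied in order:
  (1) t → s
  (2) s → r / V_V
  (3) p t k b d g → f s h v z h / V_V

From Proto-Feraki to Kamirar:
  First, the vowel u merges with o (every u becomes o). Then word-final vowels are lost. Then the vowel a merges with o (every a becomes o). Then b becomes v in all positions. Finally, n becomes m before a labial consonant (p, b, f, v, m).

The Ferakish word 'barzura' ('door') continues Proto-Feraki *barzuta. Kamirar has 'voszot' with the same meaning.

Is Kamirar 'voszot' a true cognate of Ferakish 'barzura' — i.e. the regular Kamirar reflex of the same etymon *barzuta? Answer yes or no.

no

Derive the expected Kamirar reflex of *barzuta:
Kamirar: *barzuta > barzota > barzot > borzot > vorzot  (by vowel merger, apocope, vowel merger, unconditioned shift)
The regular Kamirar reflex would be 'vorzot', but the attested form is 'voszot'. The correspondence is irregular, so they are not cognates (the Kamirar form has a different source).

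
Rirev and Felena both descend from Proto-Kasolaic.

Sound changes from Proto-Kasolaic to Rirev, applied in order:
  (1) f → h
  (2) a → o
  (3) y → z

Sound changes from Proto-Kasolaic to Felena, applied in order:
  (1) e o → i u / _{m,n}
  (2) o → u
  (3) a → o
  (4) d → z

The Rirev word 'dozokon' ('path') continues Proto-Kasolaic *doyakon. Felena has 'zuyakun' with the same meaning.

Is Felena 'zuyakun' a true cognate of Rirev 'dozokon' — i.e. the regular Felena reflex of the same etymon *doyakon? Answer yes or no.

no

Derive the expected Felena reflex of *doyakon:
Felena: *doyakon
  doyakon → doyakun   [pre-nasal raising]
  doyakun → duyakun   [vowel merger]
  duyakun → duyokun   [vowel merger]
  duyokun → zuyokun   [unconditioned shift]
  giving Felena zuyokun.
The regular Felena reflex would be 'zuyokun', but the attested form is 'zuyakun'. The correspondence is irregular, so they are not cognates (the Felena form has a different source).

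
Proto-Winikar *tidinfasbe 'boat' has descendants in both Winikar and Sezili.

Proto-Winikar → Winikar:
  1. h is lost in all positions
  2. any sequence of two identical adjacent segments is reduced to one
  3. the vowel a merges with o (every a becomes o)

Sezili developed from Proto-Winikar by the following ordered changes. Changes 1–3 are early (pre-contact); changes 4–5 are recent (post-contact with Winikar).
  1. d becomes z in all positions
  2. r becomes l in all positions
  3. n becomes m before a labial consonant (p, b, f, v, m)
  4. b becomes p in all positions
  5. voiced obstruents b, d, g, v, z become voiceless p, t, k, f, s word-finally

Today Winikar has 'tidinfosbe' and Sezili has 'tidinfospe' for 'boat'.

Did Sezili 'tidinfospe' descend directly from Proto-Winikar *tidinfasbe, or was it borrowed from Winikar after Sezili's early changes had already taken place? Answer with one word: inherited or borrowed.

If inherited, *tidinfasbe would pass through all of Sezili's changes:
Sezili: *tidinfasbe > tizinfasbe > tizimfasbe > tizimfaspe  (by unconditioned shift, nasal place assimilation, unconditioned shift)
If borrowed from Winikar 'tidinfosbe' after the early changes, it would undergo only the recent ones:
  rule 4 (unconditioned shift): tidinfosbe → tidinfospe
  rule 5 (final devoicing): no change (tidinfospe)
  ⇒ as a loan: tidinfospe
Sezili 'tidinfospe' matches the loan outcome 'tidinfospe', not the inherited 'tizimfaspe' — it skipped the early Sezili changes, so it was borrowed from Winikar.

borrowed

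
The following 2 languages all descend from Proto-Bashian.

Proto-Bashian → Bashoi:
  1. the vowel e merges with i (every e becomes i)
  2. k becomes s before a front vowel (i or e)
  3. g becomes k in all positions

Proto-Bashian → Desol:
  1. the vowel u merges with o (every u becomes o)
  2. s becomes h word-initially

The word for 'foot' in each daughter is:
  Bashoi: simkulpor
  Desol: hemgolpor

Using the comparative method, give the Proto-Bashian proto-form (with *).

*semgulpor

Position 4: Bashoi has k, Desol has g. Desol preserves g here (none of its changes turn any other segment into g), so the proto-segment is *g.
Position 5: Bashoi has u, Desol has o. Bashoi preserves u here (none of its changes turn any other segment into u), so the proto-segment is *u.
Position 1: Bashoi has s, Desol has h. Taking the neighbouring segments as reconstructed: Bashoi s could go back to *k or *s; Desol h could go back to *s or *h — the one source consistent with every daughter is *s.
This points to *semgulpor. Verify forward in each daughter:
Bashoi: start from *semgulpor.
  rule 1 (vowel merger): semgulpor → simgulpor
  rule 2: no change — simgulpor
  rule 3 (unconditioned shift): simgulpor → simkulpor
  ⇒ Bashoi simkulpor
Desol: *semgulpor > semgolpor > hemgolpor  (by vowel merger, debuccalisation)
Only *semgulpor yields all of Bashoi simkulpor, Desol hemgolpor.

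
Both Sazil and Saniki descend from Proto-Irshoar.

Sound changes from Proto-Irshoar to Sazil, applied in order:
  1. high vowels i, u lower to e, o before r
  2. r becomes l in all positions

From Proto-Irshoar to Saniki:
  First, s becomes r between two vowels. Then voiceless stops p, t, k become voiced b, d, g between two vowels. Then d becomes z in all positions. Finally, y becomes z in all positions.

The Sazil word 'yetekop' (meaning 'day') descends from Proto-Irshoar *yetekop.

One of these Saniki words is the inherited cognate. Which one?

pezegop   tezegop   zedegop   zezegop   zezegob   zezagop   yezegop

Saniki: *yetekop > yedegop > yezegop > zezegop  (by intervocalic voicing, unconditioned shift, unconditioned shift)

zezegop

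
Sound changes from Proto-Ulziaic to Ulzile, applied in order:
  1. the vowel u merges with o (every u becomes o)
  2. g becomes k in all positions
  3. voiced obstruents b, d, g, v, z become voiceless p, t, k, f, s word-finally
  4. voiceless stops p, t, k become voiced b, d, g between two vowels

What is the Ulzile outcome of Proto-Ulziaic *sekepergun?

segeberkon

Ulzile: start from *sekepergun.
  rule 1 (vowel merger): sekepergun → sekepergon
  rule 2 (unconditioned shift): sekepergon → sekeperkon
  rule 3: no change — sekeperkon
  rule 4 (intervocalic voicing): sekeperkon → segeberkon
  ⇒ Ulzile segeberkon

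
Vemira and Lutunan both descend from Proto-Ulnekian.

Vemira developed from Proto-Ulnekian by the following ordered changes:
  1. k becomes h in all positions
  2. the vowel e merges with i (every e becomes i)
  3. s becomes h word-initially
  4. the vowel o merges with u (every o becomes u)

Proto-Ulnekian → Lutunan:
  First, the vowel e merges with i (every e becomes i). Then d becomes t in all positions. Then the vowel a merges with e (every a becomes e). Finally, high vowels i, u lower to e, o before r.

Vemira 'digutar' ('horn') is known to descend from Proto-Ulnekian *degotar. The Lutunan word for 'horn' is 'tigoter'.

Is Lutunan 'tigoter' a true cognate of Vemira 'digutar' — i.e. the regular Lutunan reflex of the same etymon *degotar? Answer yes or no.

Derive the expected Lutunan reflex of *degotar:
Lutunan: *degotar
  degotar → digotar   [vowel merger]
  digotar → tigotar   [unconditioned shift]
  tigotar → tigoter   [vowel merger]
  tigoter (rule 4 does not apply)
  giving Lutunan tigoter.
Lutunan 'tigoter' matches the regular reflex exactly, so the pair is cognate.

yes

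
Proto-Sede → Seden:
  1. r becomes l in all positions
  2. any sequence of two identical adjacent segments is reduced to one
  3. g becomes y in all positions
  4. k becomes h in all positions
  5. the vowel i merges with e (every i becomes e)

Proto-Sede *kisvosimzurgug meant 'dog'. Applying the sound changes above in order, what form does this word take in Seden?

hesvosemzulyuy

Seden: start from *kisvosimzurgug.
  rule 1 (unconditioned shift): kisvosimzurgug → kisvosimzulgug
  rule 2: no change — kisvosimzulgug
  rule 3 (unconditioned shift): kisvosimzulgug → kisvosimzulyuy
  rule 4 (unconditioned shift): kisvosimzulyuy → hisvosimzulyuy
  rule 5 (vowel merger): hisvosimzulyuy → hesvosemzulyuy
  ⇒ Seden hesvosemzulyuy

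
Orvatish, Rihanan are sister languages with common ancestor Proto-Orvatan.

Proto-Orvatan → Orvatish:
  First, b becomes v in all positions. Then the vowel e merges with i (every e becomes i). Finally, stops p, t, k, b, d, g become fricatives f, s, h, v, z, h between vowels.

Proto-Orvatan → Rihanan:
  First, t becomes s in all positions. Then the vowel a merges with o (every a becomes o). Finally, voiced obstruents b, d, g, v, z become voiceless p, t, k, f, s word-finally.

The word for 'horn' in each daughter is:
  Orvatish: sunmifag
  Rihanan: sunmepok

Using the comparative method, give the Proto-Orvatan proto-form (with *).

*sunmepag

Position 6: Orvatish has f, Rihanan has p. Taking the neighbouring segments as reconstructed: Orvatish f could go back to *p or *f; Rihanan p can only go back to *p — the one source consistent with every daughter is *p.
Position 7: Orvatish has a, Rihanan has o. Orvatish preserves a here (none of its changes turn any other segment into a), so the proto-segment is *a.
This points to *sunmepag. Verify forward in each daughter:
Orvatish: *sunmepag
  sunmepag (rule 1 does not apply)
  sunmepag → sunmipag   [vowel merger]
  sunmipag → sunmifag   [intervocalic lenition]
  giving Orvatish sunmifag.
Rihanan: start from *sunmepag.
  rule 1: no change — sunmepag
  rule 2 (vowel merger): sunmepag → sunmepog
  rule 3 (final devoicing): sunmepog → sunmepok
  ⇒ Rihanan sunmepok
No other proto-form is consistent with every reflex, so the reconstruction is *sunmepag.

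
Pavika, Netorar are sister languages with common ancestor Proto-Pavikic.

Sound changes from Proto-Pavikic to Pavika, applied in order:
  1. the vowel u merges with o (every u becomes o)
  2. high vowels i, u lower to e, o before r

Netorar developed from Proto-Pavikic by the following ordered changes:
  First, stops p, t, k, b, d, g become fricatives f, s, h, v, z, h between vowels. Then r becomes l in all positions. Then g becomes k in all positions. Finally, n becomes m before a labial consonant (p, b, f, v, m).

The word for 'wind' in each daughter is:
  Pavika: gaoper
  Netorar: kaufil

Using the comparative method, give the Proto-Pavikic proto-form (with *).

*gaupir

Position 3: Pavika has o, Netorar has u. Netorar preserves u here (none of its changes turn any other segment into u), so the proto-segment is *u.
Position 1: Pavika has g, Netorar has k. Pavika preserves g here (none of its changes turn any other segment into g), so the proto-segment is *g.
Continuing position by position gives *gaupir; check it forward:
Pavika: start from *gaupir.
  rule 1 (vowel merger): gaupir → gaopir
  rule 2 (pre-rhotic lowering): gaopir → gaoper
  ⇒ Pavika gaoper
Netorar: *gaupir > gaufir > gaufil > kaufil  (by intervocalic lenition, unconditioned shift, unconditioned shift)
No other proto-form is consistent with every reflex, so the reconstruction is *gaupir.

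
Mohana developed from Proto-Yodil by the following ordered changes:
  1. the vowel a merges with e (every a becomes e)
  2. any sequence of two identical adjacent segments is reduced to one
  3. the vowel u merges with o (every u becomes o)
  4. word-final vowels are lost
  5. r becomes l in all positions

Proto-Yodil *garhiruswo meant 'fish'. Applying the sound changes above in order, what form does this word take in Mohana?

gelhilosw

Mohana: *garhiruswo
  garhiruswo → gerhiruswo   [vowel merger]
  gerhiruswo (rule 2 does not apply)
  gerhiruswo → gerhiroswo   [vowel merger]
  gerhiroswo → gerhirosw   [apocope]
  gerhirosw → gelhilosw   [unconditioned shift]
  giving Mohana gelhilosw.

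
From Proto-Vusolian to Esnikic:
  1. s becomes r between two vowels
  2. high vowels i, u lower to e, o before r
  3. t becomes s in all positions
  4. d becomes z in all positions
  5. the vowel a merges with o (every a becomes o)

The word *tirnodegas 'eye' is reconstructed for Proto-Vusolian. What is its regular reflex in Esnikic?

Esnikic: start from *tirnodegas.
  rule 1: no change — tirnodegas
  rule 2 (pre-rhotic lowering): tirnodegas → ternodegas
  rule 3 (unconditioned shift): ternodegas → sernodegas
  rule 4 (unconditioned shift): sernodegas → sernozegas
  rule 5 (vowel merger): sernozegas → sernozegos
  ⇒ Esnikic sernozegos

sernozegos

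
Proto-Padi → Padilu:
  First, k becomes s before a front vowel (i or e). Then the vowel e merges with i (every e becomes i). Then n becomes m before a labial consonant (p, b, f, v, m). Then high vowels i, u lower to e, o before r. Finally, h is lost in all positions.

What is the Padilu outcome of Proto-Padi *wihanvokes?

Padilu: *wihanvokes > wihanvoses > wihanvosis > wihamvosis > wiamvosis  (by palatalisation, vowel merger, nasal place assimilation, h-loss)

wiamvosis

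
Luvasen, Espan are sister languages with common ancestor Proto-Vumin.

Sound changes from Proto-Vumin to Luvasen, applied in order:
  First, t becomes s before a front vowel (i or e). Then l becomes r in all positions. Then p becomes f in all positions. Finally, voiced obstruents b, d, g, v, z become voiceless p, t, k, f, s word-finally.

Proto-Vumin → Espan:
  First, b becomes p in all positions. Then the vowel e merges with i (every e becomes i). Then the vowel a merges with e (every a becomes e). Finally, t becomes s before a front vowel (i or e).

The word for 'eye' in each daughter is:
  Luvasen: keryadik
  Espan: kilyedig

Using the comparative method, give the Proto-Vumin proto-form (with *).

Position 8: Luvasen has k, Espan has g. Espan preserves g here (none of its changes turn any other segment into g), so the proto-segment is *g.
Position 2: Luvasen has e, Espan has i. Luvasen preserves e here (none of its changes turn any other segment into e), so the proto-segment is *e.
Continuing position by position gives *kelyadig; check it forward:
Luvasen: *kelyadig > keryadig > keryadik  (by unconditioned shift, final devoicing)
Espan: start from *kelyadig.
  rule 1: no change — kelyadig
  rule 2 (vowel merger): kelyadig → kilyadig
  rule 3 (vowel merger): kilyadig → kilyedig
  rule 4: no change — kilyedig
  ⇒ Espan kilyedig
Only *kelyadig yields all of Luvasen keryadik, Espan kilyedig.

*kelyadig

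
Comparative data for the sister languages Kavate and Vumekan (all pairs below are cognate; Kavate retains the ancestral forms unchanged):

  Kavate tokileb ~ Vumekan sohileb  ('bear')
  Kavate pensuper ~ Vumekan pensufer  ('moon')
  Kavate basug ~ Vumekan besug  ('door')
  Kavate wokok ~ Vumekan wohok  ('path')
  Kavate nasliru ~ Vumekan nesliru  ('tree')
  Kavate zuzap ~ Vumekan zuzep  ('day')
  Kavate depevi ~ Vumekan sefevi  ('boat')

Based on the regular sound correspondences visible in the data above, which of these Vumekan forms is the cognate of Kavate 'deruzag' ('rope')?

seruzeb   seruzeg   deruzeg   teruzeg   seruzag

seruzeg

depevi ~ sefevi — Kavate d corresponds to Vumekan s word-initially before a front vowel.
basug ~ besug, nasliru ~ nesliru — Kavate a corresponds to Vumekan e after a consonant, before a consonant other than r, m, n, p, b, f, v.
Applying these to Kavate 'deruzag':
  deruzag → seruzag   (d→s word-initially before a front vowel)
  seruzag → seruzeg   (a→e after a consonant, before a consonant other than r, m, n, p, b, f, v)
So the Vumekan cognate is 'seruzeg'.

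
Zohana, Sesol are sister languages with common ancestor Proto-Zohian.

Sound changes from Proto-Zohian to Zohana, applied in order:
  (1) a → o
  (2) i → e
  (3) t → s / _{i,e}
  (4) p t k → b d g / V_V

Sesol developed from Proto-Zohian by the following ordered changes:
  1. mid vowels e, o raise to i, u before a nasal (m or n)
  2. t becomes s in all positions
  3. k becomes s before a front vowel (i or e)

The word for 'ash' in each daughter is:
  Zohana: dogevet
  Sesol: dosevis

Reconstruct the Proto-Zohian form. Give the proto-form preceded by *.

Position 7: Zohana has t, Sesol has s. Zohana preserves t here (none of its changes turn any other segment into t), so the proto-segment is *t.
Position 3: Zohana has g, Sesol has s. Taking the neighbouring segments as reconstructed: Zohana g could go back to *k or *g; Sesol s could go back to *t or *k or *s — the one source consistent with every daughter is *k.
Verify the candidate proto-form against each daughter:
Zohana: start from *dokevit.
  rule 1: no change — dokevit
  rule 2 (vowel merger): dokevit → dokevet
  rule 3: no change — dokevet
  rule 4 (intervocalic voicing): dokevet → dogevet
  ⇒ Zohana dogevet
Sesol: *dokevit
  dokevit (rule 1 does not apply)
  dokevit → dokevis   [unconditioned shift]
  dokevis → dosevis   [palatalisation]
  giving Sesol dosevis.
No other proto-form is consistent with every reflex, so the reconstruction is *dokevit.

*dokevit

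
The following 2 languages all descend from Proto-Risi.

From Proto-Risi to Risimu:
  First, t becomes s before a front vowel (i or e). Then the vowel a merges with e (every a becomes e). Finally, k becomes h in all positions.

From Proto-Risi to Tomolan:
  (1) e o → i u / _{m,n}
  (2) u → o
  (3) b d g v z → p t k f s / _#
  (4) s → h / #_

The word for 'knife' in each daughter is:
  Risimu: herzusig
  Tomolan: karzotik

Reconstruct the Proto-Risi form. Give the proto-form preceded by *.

*karzutig

Position 6: Risimu has s, Tomolan has t. Taking the neighbouring segments as reconstructed: Risimu s could go back to *t or *s; Tomolan t can only go back to *t — the one source consistent with every daughter is *t.
Position 2: Risimu has e, Tomolan has a. Tomolan preserves a here (none of its changes turn any other segment into a), so the proto-segment is *a.
This points to *karzutig. Verify forward in each daughter:
Risimu: start from *karzutig.
  rule 1 (palatalisation): karzutig → karzusig
  rule 2 (vowel merger): karzusig → kerzusig
  rule 3 (unconditioned shift): kerzusig → herzusig
  ⇒ Risimu herzusig
Tomolan: start from *karzutig.
  rule 1: no change — karzutig
  rule 2 (vowel merger): karzutig → karzotig
  rule 3 (final devoicing): karzotig → karzotik
  rule 4: no change — karzotik
  ⇒ Tomolan karzotik
*karzutig is the unique common source.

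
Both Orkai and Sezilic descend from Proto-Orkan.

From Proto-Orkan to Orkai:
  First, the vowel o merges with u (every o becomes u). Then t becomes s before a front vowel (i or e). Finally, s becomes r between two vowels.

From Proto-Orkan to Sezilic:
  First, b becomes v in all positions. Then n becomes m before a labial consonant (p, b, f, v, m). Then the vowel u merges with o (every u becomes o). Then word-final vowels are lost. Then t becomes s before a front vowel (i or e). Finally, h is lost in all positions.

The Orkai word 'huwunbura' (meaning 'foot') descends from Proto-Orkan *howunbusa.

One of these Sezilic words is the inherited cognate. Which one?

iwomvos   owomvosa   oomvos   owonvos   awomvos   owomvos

Sezilic: *howunbusa > howunvusa > howumvusa > howomvosa > howomvos > owomvos  (by unconditioned shift, nasal place assimilation, vowel merger, apocope, h-loss)
Among the options, 'owomvos' alone shows every Sezilic change applied in order.

owomvos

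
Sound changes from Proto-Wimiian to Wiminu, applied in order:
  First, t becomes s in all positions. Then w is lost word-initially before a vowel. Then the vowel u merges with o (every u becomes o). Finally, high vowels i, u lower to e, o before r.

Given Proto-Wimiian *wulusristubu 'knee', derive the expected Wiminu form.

olosrissobo

Wiminu: start from *wulusristubu.
  rule 1 (unconditioned shift): wulusristubu → wulusrissubu
  rule 2 (glide loss): wulusrissubu → ulusrissubu
  rule 3 (vowel merger): ulusrissubu → olosrissobo
  rule 4: no change — olosrissobo
  ⇒ Wiminu olosrissobo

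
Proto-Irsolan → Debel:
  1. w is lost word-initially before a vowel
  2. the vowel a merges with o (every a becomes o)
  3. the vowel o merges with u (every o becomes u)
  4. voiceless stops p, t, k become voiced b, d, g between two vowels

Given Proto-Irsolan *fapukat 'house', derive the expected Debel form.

fubugut

Debel: start from *fapukat.
  rule 1: no change — fapukat
  rule 2 (vowel merger): fapukat → fopukot
  rule 3 (vowel merger): fopukot → fupukut
  rule 4 (intervocalic voicing): fupukut → fubugut
  ⇒ Debel fubugut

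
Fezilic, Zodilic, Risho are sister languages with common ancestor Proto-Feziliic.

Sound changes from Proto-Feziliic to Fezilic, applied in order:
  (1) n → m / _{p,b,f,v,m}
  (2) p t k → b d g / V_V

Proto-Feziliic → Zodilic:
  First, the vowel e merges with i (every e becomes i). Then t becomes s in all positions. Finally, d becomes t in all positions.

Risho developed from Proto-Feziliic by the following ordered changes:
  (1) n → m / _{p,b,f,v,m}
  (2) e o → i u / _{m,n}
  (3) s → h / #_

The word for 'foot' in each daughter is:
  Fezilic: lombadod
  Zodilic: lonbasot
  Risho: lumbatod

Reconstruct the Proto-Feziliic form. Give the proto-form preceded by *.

*lonbatod

Position 8: Fezilic has d, Zodilic has t, Risho has d. Risho preserves d here (none of its changes turn any other segment into d), so the proto-segment is *d.
Position 6: Fezilic has d, Zodilic has s, Risho has t. Risho preserves t here (none of its changes turn any other segment into t), so the proto-segment is *t.
Position 2: Fezilic has o, Zodilic has o, Risho has u. Fezilic preserves o here (none of its changes turn any other segment into o), so the proto-segment is *o.
Verify the candidate proto-form against each daughter:
Fezilic: *lonbatod > lombatod > lombadod  (by nasal place assimilation, intervocalic voicing)
Zodilic: *lonbatod
  lonbatod (rule 1 does not apply)
  lonbatod → lonbasod   [unconditioned shift]
  lonbasod → lonbasot   [unconditioned shift]
  giving Zodilic lonbasot.
Risho: *lonbatod
  lonbatod → lombatod   [nasal place assimilation]
  lombatod → lumbatod   [pre-nasal raising]
  lumbatod (rule 3 does not apply)
  giving Risho lumbatod.
No other proto-form is consistent with every reflex, so the reconstruction is *lonbatod.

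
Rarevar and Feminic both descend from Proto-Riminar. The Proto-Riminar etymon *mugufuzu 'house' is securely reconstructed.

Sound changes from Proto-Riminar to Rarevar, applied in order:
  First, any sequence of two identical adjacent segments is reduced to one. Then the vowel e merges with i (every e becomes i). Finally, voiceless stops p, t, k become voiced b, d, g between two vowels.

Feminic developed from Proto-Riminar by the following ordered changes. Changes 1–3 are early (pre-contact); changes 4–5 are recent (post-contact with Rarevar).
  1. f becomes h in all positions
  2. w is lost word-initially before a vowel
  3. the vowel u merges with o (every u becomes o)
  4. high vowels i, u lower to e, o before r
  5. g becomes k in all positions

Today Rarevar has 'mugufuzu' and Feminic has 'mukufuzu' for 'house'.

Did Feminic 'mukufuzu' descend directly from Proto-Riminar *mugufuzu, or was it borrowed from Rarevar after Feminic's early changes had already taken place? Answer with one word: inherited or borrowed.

borrowed

If inherited, *mugufuzu would pass through all of Feminic's changes:
Feminic: *mugufuzu > muguhuzu > mogohozo > mokohozo  (by unconditioned shift, vowel merger, unconditioned shift)
If borrowed from Rarevar 'mugufuzu' after the early changes, it would undergo only the recent ones:
  rule 4 (pre-rhotic lowering): no change (mugufuzu)
  rule 5 (unconditioned shift): mugufuzu → mukufuzu
  ⇒ as a loan: mukufuzu
Feminic 'mukufuzu' matches the loan outcome 'mukufuzu', not the inherited 'mokohozo' — it skipped the early Feminic changes, so it was borrowed from Rarevar.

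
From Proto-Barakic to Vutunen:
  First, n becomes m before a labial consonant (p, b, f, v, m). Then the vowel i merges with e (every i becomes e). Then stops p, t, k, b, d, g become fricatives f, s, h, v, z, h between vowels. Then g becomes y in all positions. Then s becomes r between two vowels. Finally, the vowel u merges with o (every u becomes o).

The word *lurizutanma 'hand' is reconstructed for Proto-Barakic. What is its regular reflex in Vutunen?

lorezoramma

Vutunen: start from *lurizutanma.
  rule 1 (nasal place assimilation): lurizutanma → lurizutamma
  rule 2 (vowel merger): lurizutamma → lurezutamma
  rule 3 (intervocalic lenition): lurezutamma → lurezusamma
  rule 4: no change — lurezusamma
  rule 5 (rhotacism): lurezusamma → lurezuramma
  rule 6 (vowel merger): lurezuramma → lorezoramma
  ⇒ Vutunen lorezoramma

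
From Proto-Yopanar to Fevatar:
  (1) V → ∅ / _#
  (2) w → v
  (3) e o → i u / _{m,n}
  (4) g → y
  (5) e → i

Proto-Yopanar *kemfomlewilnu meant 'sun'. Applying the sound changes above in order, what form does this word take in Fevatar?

Fevatar: start from *kemfomlewilnu.
  rule 1 (apocope): kemfomlewilnu → kemfomlewiln
  rule 2 (unconditioned shift): kemfomlewiln → kemfomleviln
  rule 3 (pre-nasal raising): kemfomleviln → kimfumleviln
  rule 4: no change — kimfumleviln
  rule 5 (vowel merger): kimfumleviln → kimfumliviln
  ⇒ Fevatar kimfumliviln

kimfumliviln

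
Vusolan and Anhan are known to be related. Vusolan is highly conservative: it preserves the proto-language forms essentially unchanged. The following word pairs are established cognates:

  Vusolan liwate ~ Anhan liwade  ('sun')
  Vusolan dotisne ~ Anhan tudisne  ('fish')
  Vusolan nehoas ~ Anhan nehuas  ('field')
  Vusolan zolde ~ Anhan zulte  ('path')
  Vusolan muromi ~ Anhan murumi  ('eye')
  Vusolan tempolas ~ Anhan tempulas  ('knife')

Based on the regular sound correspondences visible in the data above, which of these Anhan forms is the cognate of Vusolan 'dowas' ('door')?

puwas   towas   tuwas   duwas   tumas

dotisne ~ tudisne — Vusolan d corresponds to Anhan t word-initially before a back vowel.
dotisne ~ tudisne, zolde ~ zulte — Vusolan o corresponds to Anhan u after a consonant, before a consonant other than r, m, n, p, b, f, v.
Applying these to Vusolan 'dowas':
  dowas → towas   (d→t word-initially before a back vowel)
  towas → tuwas   (o→u after a consonant, before a consonant other than r, m, n, p, b, f, v)
So the Anhan cognate is 'tuwas'.

tuwas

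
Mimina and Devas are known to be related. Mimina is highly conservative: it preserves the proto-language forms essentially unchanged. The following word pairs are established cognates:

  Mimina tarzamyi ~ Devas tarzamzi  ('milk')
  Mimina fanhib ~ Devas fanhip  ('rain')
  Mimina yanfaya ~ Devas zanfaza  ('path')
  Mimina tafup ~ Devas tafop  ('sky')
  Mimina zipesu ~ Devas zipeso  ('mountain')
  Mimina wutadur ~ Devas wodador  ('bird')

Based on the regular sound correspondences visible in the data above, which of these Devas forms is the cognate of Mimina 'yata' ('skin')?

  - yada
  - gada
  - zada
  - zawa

zada

yanfaya ~ zanfaza — Mimina y corresponds to Devas z word-initially before a back vowel.
wutadur ~ wodador — Mimina t corresponds to Devas d between vowels (before a back vowel).
Applying these to Mimina 'yata':
  yata → zata   (y→z word-initially before a back vowel)
  zata → zada   (t→d between vowels (before a back vowel))
So the Devas cognate is 'zada'.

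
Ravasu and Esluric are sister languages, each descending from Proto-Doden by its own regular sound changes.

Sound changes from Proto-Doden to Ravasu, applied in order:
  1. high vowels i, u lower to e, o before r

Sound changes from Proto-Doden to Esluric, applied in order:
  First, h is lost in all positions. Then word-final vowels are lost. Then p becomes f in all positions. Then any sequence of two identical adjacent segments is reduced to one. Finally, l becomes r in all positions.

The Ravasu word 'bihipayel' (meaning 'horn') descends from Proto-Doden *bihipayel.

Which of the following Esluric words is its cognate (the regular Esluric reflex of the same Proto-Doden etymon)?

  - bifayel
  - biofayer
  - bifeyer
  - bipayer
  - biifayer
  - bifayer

bifayer

Esluric: start from *bihipayel.
  rule 1 (h-loss): bihipayel → biipayel
  rule 2: no change — biipayel
  rule 3 (unconditioned shift): biipayel → biifayel
  rule 4 (degemination): biifayel → bifayel
  rule 5 (unconditioned shift): bifayel → bifayer
  ⇒ Esluric bifayer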